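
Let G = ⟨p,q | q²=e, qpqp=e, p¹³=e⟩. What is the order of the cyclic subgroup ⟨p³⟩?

|⟨p³⟩| equals the order of p³. Compute successive powers until reaching e:
  (p³)¹ = p³, (p³)² = p⁶, (p³)³ = p⁹, (p³)⁴ = p¹², (p³)⁵ = p², (p³)⁶ = p⁵, (p³)⁷ = p⁸, (p³)⁸ = p¹¹, (p³)⁹ = p, (p³)¹⁰ = p⁴, (p³)¹¹ = p⁷, (p³)¹² = p¹⁰, (p³)¹³ = e.
The smallest positive k with (p³)ᵏ = e is 13, so |⟨p³⟩| = 13.

Answer: 13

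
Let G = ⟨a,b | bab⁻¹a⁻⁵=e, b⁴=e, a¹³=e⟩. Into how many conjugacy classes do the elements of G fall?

The conjugacy classes (representative and size) are:
  [e] (size 1), [a] (size 4), [a²] (size 4), [a⁹] (size 4), [a¹²b] (size 13), [a⁴b²] (size 13), [a¹²b³] (size 13).
Class equation: 1 + 4 + 4 + 4 + 13 + 13 + 13 = 52 = |G|. So G has 7 conjugacy classes.

Answer: 7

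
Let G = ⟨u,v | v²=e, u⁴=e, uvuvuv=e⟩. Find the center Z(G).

An element z ∈ Z(G) iff z commutes with every generator.
For example e is central: e·u = u = u·e; e·v = v = v·e.
Whereas u ∉ Z(G) since u·v = uv ≠ vu = v·u.
Checking each of the 24 elements this way gives Z(G) = {e}, of order 1.

Answer: {e}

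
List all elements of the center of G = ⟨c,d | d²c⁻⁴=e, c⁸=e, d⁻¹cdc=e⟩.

An element z ∈ Z(G) iff z commutes with every generator.
For example c⁴ is central: (c⁴)·c = c⁵ = c·(c⁴); (c⁴)·d = d⁻¹ = d·(c⁴).
Whereas c ∉ Z(G) since c·d = cd ≠ c³d⁻¹ = d·c.
Checking each of the 16 elements this way gives Z(G) = {e, c⁴}, of order 2.

Answer: {e, c⁴}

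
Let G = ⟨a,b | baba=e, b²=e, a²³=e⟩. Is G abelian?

a·b = ab but b·a = a²²b, so a·b ≠ b·a and G is not abelian.

Answer: No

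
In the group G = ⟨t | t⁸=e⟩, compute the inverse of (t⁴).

The order of (t⁴) is 2 (smallest k with (t⁴)ᵏ = e), so (t⁴)⁻¹ = (t⁴)¹ = t⁴.
Check: (t⁴) · (t⁴) → (t⁴) · t⁴ = e, giving e as required.

Answer: t⁴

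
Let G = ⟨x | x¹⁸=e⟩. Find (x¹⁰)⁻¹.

The order of (x¹⁰) is 9 (smallest k with (x¹⁰)ᵏ = e), so (x¹⁰)⁻¹ = (x¹⁰)⁸ = x⁸.
Check: (x¹⁰) · (x⁸) → (x¹⁰) · x⁸ = e, giving e as required.

Answer: x⁸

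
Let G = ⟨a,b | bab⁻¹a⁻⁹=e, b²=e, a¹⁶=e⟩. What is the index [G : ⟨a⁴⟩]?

First find ord(a⁴) by computing successive powers:
  (a⁴)¹ = a⁴, (a⁴)² = a⁸, (a⁴)³ = a¹², (a⁴)⁴ = e.
So |⟨a⁴⟩| = ord(a⁴) = 4. With |G| = 32, by Lagrange [G : ⟨a⁴⟩] = 32/4 = 8.

Answer: 8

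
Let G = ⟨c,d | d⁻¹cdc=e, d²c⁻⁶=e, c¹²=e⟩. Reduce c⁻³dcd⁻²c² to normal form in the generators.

Multiply left to right, reducing at each step:
  (c⁹) · d = c³d⁻¹
  (c³d⁻¹) · c = c²d⁻¹
  (c²d⁻¹) · d⁻² = c²d
  (c²d) · c² = d

Answer: d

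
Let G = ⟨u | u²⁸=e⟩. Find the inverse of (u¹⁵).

The order of (u¹⁵) is 28 (smallest k with (u¹⁵)ᵏ = e), so (u¹⁵)⁻¹ = (u¹⁵)²⁷ = u¹³.
Check: (u¹⁵) · (u¹³) → (u¹⁵) · u¹³ = e, giving e as required.

Answer: u¹³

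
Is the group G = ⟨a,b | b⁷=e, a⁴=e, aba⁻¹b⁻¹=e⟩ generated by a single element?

|G| = 28. The element ab has order 28 (its powers give 28 distinct elements), so ⟨ab⟩ = G and G is cyclic.

Answer: Yes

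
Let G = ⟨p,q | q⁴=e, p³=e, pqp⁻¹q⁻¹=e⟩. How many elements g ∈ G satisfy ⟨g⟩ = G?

G is cyclic of order 12. An element generates G iff its order is 12, and a cyclic group of order 12 has exactly φ(12) = 4 such elements.

Answer: 4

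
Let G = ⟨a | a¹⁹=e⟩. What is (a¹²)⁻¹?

The order of (a¹²) is 19 (smallest k with (a¹²)ᵏ = e), so (a¹²)⁻¹ = (a¹²)¹⁸ = a⁷.
Check: (a¹²) · (a⁷) → (a¹²) · a⁷ = e, giving e as required.

Answer: a⁷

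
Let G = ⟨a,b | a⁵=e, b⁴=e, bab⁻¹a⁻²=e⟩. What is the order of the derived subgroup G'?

G' = [G, G] is generated by all commutators. The generator-pair commutators are: [a, b] = a⁴.
The subgroup they normally generate is {e, a, a², a³, a⁴}, of order 5.
Check: |G/G'| = 20/5 = 4 is the order of the abelianisation.

Answer: 5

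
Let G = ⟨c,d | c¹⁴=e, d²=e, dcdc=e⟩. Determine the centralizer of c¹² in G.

⟨c¹²⟩ ⊆ C_G(c¹²) since powers of c¹² commute with c¹²; so |C_G(c¹²)| ≥ |⟨c¹²⟩| = 7.
By orbit–stabilizer, |C_G(c¹²)| = |G| / |conj. class of c¹²| = 28 / 2 = 14.
The 14 elements commuting with c¹² are {e, c, c², c³, c⁴, c⁵, c⁶, c⁷, c⁸, c⁹, c¹⁰, c¹¹, c¹², c¹³}.

Answer: {e, c, c², c³, c⁴, c⁵, c⁶, c⁷, c⁸, c⁹, c¹⁰, c¹¹, c¹², c¹³}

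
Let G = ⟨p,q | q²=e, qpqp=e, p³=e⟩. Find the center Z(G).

An element z ∈ Z(G) iff z commutes with every generator.
For example e is central: e·p = p = p·e; e·q = q = q·e.
Whereas p ∉ Z(G) since p·q = pq ≠ p²q = q·p.
Checking each of the 6 elements this way gives Z(G) = {e}, of order 1.

Answer: {e}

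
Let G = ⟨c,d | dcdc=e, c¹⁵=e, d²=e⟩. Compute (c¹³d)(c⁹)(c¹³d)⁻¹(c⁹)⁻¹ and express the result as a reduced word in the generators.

[(c¹³d), (c⁹)] = (c¹³d)·(c⁹)·(c¹³d)⁻¹·(c⁹)⁻¹.
  (c¹³d) · (c⁹) = c⁴d
  (c⁴d) · (c¹³d) = c⁶
  (c⁶) · (c⁶) = c¹²

Answer: c¹²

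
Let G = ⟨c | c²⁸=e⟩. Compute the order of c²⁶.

Compute successive powers until reaching e:
  (c²⁶)¹ = c²⁶, (c²⁶)² = c²⁴, (c²⁶)³ = c²², (c²⁶)⁴ = c²⁰, (c²⁶)⁵ = c¹⁸, (c²⁶)⁶ = c¹⁶, (c²⁶)⁷ = c¹⁴, (c²⁶)⁸ = c¹², (c²⁶)⁹ = c¹⁰, (c²⁶)¹⁰ = c⁸, (c²⁶)¹¹ = c⁶, (c²⁶)¹² = c⁴, (c²⁶)¹³ = c², (c²⁶)¹⁴ = e.
The smallest positive k with (c²⁶)ᵏ = e is 14.

Answer: 14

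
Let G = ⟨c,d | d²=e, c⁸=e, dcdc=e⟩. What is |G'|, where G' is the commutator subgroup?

G' = [G, G] is generated by all commutators. The generator-pair commutators are: [c, d] = c².
The subgroup they normally generate is {e, c², c⁴, c⁶}, of order 4.
Check: |G/G'| = 16/4 = 4 is the order of the abelianisation.

Answer: 4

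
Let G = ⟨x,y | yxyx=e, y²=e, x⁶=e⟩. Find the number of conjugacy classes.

The conjugacy classes (representative and size) are:
  [e] (size 1), [x⁵] (size 2), [x⁴] (size 2), [x³] (size 1), [y] (size 3), [x³y] (size 3).
Class equation: 1 + 2 + 2 + 1 + 3 + 3 = 12 = |G|. So G has 6 conjugacy classes.

Answer: 6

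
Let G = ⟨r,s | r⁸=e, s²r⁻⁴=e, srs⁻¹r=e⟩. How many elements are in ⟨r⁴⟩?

|⟨r⁴⟩| equals the order of r⁴. Compute successive powers until reaching e:
  (r⁴)¹ = r⁴, (r⁴)² = e.
The smallest positive k with (r⁴)ᵏ = e is 2, so |⟨r⁴⟩| = 2.

Answer: 2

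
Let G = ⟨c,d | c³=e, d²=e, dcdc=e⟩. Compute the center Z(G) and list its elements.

An element z ∈ Z(G) iff z commutes with every generator.
For example e is central: e·c = c = c·e; e·d = d = d·e.
Whereas c ∉ Z(G) since c·d = cd ≠ c²d = d·c.
Checking each of the 6 elements this way gives Z(G) = {e}, of order 1.

Answer: {e}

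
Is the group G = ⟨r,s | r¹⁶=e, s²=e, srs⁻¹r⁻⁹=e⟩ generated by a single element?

Every cyclic group is abelian. But r·s = rs while s·r = r⁹s, so r·s ≠ s·r and G is not abelian. Hence G is not cyclic.

Answer: No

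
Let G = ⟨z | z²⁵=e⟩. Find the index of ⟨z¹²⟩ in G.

First find ord(z¹²) by computing successive powers:
  (z¹²)¹ = z¹², (z¹²)² = z²⁴, (z¹²)³ = z¹¹, (z¹²)⁴ = z²³, (z¹²)⁵ = z¹⁰, (z¹²)⁶ = z²², (z¹²)⁷ = z⁹, (z¹²)⁸ = z²¹, (z¹²)⁹ = z⁸, (z¹²)¹⁰ = z²⁰, (z¹²)¹¹ = z⁷, (z¹²)¹² = z¹⁹, (z¹²)¹³ = z⁶, (z¹²)¹⁴ = z¹⁸, (z¹²)¹⁵ = z⁵, (z¹²)¹⁶ = z¹⁷, (z¹²)¹⁷ = z⁴, (z¹²)¹⁸ = z¹⁶, (z¹²)¹⁹ = z³, (z¹²)²⁰ = z¹⁵, (z¹²)²¹ = z², (z¹²)²² = z¹⁴, (z¹²)²³ = z, (z¹²)²⁴ = z¹³, (z¹²)²⁵ = e.
So |⟨z¹²⟩| = ord(z¹²) = 25. With |G| = 25, by Lagrange [G : ⟨z¹²⟩] = 25/25 = 1.

Answer: 1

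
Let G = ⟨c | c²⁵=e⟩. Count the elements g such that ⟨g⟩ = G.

G is cyclic of order 25. An element generates G iff its order is 25, and a cyclic group of order 25 has exactly φ(25) = 20 such elements.

Answer: 20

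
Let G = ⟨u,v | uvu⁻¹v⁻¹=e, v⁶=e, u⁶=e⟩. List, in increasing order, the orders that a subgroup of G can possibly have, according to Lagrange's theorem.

|G| = 36 = 2² · 3². By Lagrange's theorem the order of any subgroup divides 36; the divisors of 36 are 1, 2, 3, 4, 6, 9, 12, 18, 36.

Answer: 1, 2, 3, 4, 6, 9, 12, 18, 36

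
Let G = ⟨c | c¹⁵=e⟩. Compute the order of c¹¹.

Compute successive powers until reaching e:
  (c¹¹)¹ = c¹¹, (c¹¹)² = c⁷, (c¹¹)³ = c³, (c¹¹)⁴ = c¹⁴, (c¹¹)⁵ = c¹⁰, (c¹¹)⁶ = c⁶, (c¹¹)⁷ = c², (c¹¹)⁸ = c¹³, (c¹¹)⁹ = c⁹, (c¹¹)¹⁰ = c⁵, (c¹¹)¹¹ = c, (c¹¹)¹² = c¹², (c¹¹)¹³ = c⁸, (c¹¹)¹⁴ = c⁴, (c¹¹)¹⁵ = e.
The smallest positive k with (c¹¹)ᵏ = e is 15.

Answer: 15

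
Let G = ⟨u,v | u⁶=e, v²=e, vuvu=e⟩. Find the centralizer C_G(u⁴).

⟨u⁴⟩ ⊆ C_G(u⁴) since powers of u⁴ commute with u⁴; so |C_G(u⁴)| ≥ |⟨u⁴⟩| = 3.
By orbit–stabilizer, |C_G(u⁴)| = |G| / |conj. class of u⁴| = 12 / 2 = 6.
The 6 elements commuting with u⁴ are {e, u, u², u³, u⁴, u⁵}.

Answer: {e, u, u², u³, u⁴, u⁵}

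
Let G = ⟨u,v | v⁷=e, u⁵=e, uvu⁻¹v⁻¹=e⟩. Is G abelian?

Each pair of generators commutes: u·v = uv = v·u. Since the generators pairwise commute, every element of G commutes with every other, so G is abelian.

Answer: Yes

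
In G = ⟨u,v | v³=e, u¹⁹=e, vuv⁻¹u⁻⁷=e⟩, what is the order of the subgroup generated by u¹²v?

|⟨u¹²v⟩| equals the order of u¹²v. Compute successive powers until reaching e:
  (u¹²v)¹ = u¹²v, (u¹²v)² = uv², (u¹²v)³ = e.
The smallest positive k with (u¹²v)ᵏ = e is 3, so |⟨u¹²v⟩| = 3.

Answer: 3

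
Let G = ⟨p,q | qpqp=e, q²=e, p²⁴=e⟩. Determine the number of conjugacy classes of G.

The conjugacy classes (representative and size) are:
  [e] (size 1), [p²³] (size 2), [p²] (size 2), [p³] (size 2), [p²⁰] (size 2), [p¹⁹] (size 2), [p⁶] (size 2), [p⁷] (size 2), [p⁸] (size 2), [p⁹] (size 2), [p¹⁴] (size 2), [p¹¹] (size 2), [p¹²] (size 1), [p⁴q] (size 12), [p⁵q] (size 12).
Class equation: 1 + 2 + 2 + 2 + 2 + 2 + 2 + 2 + 2 + 2 + 2 + 2 + 1 + 12 + 12 = 48 = |G|. So G has 15 conjugacy classes.

Answer: 15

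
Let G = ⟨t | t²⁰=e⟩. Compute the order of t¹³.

Compute successive powers until reaching e:
  (t¹³)¹ = t¹³, (t¹³)² = t⁶, (t¹³)³ = t¹⁹, (t¹³)⁴ = t¹², (t¹³)⁵ = t⁵, (t¹³)⁶ = t¹⁸, (t¹³)⁷ = t¹¹, (t¹³)⁸ = t⁴, (t¹³)⁹ = t¹⁷, (t¹³)¹⁰ = t¹⁰, (t¹³)¹¹ = t³, (t¹³)¹² = t¹⁶, (t¹³)¹³ = t⁹, (t¹³)¹⁴ = t², (t¹³)¹⁵ = t¹⁵, (t¹³)¹⁶ = t⁸, (t¹³)¹⁷ = t, (t¹³)¹⁸ = t¹⁴, (t¹³)¹⁹ = t⁷, (t¹³)²⁰ = e.
The smallest positive k with (t¹³)ᵏ = e is 20.

Answer: 20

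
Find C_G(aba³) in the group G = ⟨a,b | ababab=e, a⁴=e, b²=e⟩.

⟨aba³⟩ ⊆ C_G(aba³) since powers of aba³ commute with aba³; so |C_G(aba³)| ≥ |⟨aba³⟩| = 2.
By orbit–stabilizer, |C_G(aba³)| = |G| / |conj. class of aba³| = 24 / 6 = 4.
The 4 elements commuting with aba³ are {e, aba³, a³ba, ba²b}.

Answer: {e, aba³, a³ba, ba²b}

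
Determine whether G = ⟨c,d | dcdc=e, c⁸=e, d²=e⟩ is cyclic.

Every cyclic group is abelian. But c·d = cd while d·c = c⁷d, so c·d ≠ d·c and G is not abelian. Hence G is not cyclic.

Answer: No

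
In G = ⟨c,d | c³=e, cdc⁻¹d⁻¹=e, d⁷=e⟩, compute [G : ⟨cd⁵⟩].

First find ord(cd⁵) by computing successive powers:
  (cd⁵)¹ = cd⁵, (cd⁵)² = c²d³, (cd⁵)³ = d, (cd⁵)⁴ = cd⁶, (cd⁵)⁵ = c²d⁴, (cd⁵)⁶ = d², (cd⁵)⁷ = c, (cd⁵)⁸ = c²d⁵, (cd⁵)⁹ = d³, (cd⁵)¹⁰ = cd, (cd⁵)¹¹ = c²d⁶, (cd⁵)¹² = d⁴, (cd⁵)¹³ = cd², (cd⁵)¹⁴ = c², (cd⁵)¹⁵ = d⁵, (cd⁵)¹⁶ = cd³, (cd⁵)¹⁷ = c²d, (cd⁵)¹⁸ = d⁶, (cd⁵)¹⁹ = cd⁴, (cd⁵)²⁰ = c²d², (cd⁵)²¹ = e.
So |⟨cd⁵⟩| = ord(cd⁵) = 21. With |G| = 21, by Lagrange [G : ⟨cd⁵⟩] = 21/21 = 1.

Answer: 1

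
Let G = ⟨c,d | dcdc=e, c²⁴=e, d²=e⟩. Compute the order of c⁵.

Compute successive powers until reaching e:
  (c⁵)¹ = c⁵, (c⁵)² = c¹⁰, (c⁵)³ = c¹⁵, (c⁵)⁴ = c²⁰, (c⁵)⁵ = c, (c⁵)⁶ = c⁶, (c⁵)⁷ = c¹¹, (c⁵)⁸ = c¹⁶, (c⁵)⁹ = c²¹, (c⁵)¹⁰ = c², (c⁵)¹¹ = c⁷, (c⁵)¹² = c¹², (c⁵)¹³ = c¹⁷, (c⁵)¹⁴ = c²², (c⁵)¹⁵ = c³, (c⁵)¹⁶ = c⁸, (c⁵)¹⁷ = c¹³, (c⁵)¹⁸ = c¹⁸, (c⁵)¹⁹ = c²³, (c⁵)²⁰ = c⁴, (c⁵)²¹ = c⁹, (c⁵)²² = c¹⁴, (c⁵)²³ = c¹⁹, (c⁵)²⁴ = e.
The smallest positive k with (c⁵)ᵏ = e is 24.

Answer: 24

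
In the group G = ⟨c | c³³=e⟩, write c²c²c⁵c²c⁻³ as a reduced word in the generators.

Multiply left to right, reducing at each step:
  (c²) · c² = c⁴
  (c⁴) · c⁵ = c⁹
  (c⁹) · c² = c¹¹
  (c¹¹) · c⁻³ = c⁸

Answer: c⁸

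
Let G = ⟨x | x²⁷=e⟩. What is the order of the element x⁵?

Compute successive powers until reaching e:
  (x⁵)¹ = x⁵, (x⁵)² = x¹⁰, (x⁵)³ = x¹⁵, (x⁵)⁴ = x²⁰, (x⁵)⁵ = x²⁵, (x⁵)⁶ = x³, (x⁵)⁷ = x⁸, (x⁵)⁸ = x¹³, (x⁵)⁹ = x¹⁸, (x⁵)¹⁰ = x²³, (x⁵)¹¹ = x, (x⁵)¹² = x⁶, (x⁵)¹³ = x¹¹, (x⁵)¹⁴ = x¹⁶, (x⁵)¹⁵ = x²¹, (x⁵)¹⁶ = x²⁶, (x⁵)¹⁷ = x⁴, (x⁵)¹⁸ = x⁹, (x⁵)¹⁹ = x¹⁴, (x⁵)²⁰ = x¹⁹, (x⁵)²¹ = x²⁴, (x⁵)²² = x², (x⁵)²³ = x⁷, (x⁵)²⁴ = x¹², (x⁵)²⁵ = x¹⁷, (x⁵)²⁶ = x²², (x⁵)²⁷ = e.
The smallest positive k with (x⁵)ᵏ = e is 27.

Answer: 27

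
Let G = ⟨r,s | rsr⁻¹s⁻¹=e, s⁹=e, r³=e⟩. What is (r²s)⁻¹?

The order of (r²s) is 9 (smallest k with (r²s)ᵏ = e), so (r²s)⁻¹ = (r²s)⁸ = rs⁸.
Check: (r²s) · (rs⁸) → (r²s) · r = s;   s · s⁸ = e, giving e as required.

Answer: rs⁸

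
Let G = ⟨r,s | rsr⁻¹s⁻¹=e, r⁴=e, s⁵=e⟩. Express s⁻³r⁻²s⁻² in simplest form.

Multiply left to right, reducing at each step:
  (s²) · r⁻² = r²s²
  (r²s²) · s⁻² = r²

Answer: r²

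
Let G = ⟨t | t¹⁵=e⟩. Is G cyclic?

|G| = 15. The element t has order 15 (its powers give 15 distinct elements), so ⟨t⟩ = G and G is cyclic.

Answer: Yes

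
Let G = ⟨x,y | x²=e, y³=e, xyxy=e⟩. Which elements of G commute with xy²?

⟨xy²⟩ ⊆ C_G(xy²) since powers of xy² commute with xy²; so |C_G(xy²)| ≥ |⟨xy²⟩| = 2.
By orbit–stabilizer, |C_G(xy²)| = |G| / |conj. class of xy²| = 6 / 3 = 2.
The 2 elements commuting with xy² are {e, xy²}.

Answer: {e, xy²}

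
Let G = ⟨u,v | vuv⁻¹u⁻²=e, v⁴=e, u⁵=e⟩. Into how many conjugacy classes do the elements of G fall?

The conjugacy classes (representative and size) are:
  [e] (size 1), [u⁴] (size 4), [u²v] (size 5), [v²] (size 5), [u³v³] (size 5).
Class equation: 1 + 4 + 5 + 5 + 5 = 20 = |G|. So G has 5 conjugacy classes.

Answer: 5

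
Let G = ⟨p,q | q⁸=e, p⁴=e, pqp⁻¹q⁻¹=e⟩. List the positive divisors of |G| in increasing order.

|G| = 32 = 2⁵. By Lagrange's theorem the order of any subgroup divides 32; the divisors of 32 are 1, 2, 4, 8, 16, 32.

Answer: 1, 2, 4, 8, 16, 32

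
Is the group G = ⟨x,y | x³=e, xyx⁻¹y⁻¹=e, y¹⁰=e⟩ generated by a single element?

|G| = 30. The element xy has order 30 (its powers give 30 distinct elements), so ⟨xy⟩ = G and G is cyclic.

Answer: Yes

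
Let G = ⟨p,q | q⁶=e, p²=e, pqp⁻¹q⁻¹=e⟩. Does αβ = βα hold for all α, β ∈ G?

Each pair of generators commutes: p·q = pq = q·p. Since the generators pairwise commute, every element of G commutes with every other, so G is abelian.

Answer: Yes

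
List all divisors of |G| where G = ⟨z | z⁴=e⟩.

|G| = 4 = 2². By Lagrange's theorem the order of any subgroup divides 4; the divisors of 4 are 1, 2, 4.

Answer: 1, 2, 4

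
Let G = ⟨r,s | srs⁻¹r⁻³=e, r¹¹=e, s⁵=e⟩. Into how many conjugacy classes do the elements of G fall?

The conjugacy classes (representative and size) are:
  [e] (size 1), [r³] (size 5), [r⁶] (size 5), [r⁷s] (size 11), [r⁹s²] (size 11), [r⁷s³] (size 11), [r⁷s⁴] (size 11).
Class equation: 1 + 5 + 5 + 11 + 11 + 11 + 11 = 55 = |G|. So G has 7 conjugacy classes.

Answer: 7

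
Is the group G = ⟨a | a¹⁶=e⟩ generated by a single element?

|G| = 16. The element a has order 16 (its powers give 16 distinct elements), so ⟨a⟩ = G and G is cyclic.

Answer: Yes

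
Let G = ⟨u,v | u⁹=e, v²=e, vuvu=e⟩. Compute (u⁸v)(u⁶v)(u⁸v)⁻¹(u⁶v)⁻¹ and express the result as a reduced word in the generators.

[(u⁸v), (u⁶v)] = (u⁸v)·(u⁶v)·(u⁸v)⁻¹·(u⁶v)⁻¹.
  (u⁸v) · (u⁶v) = u²
  (u²) · (u⁸v) = uv
  (uv) · (u⁶v) = u⁴

Answer: u⁴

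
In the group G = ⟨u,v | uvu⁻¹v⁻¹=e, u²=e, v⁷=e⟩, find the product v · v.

Compute v · v by multiplying left to right and reducing via the relations at each step:
  v · v = v²

Answer: v²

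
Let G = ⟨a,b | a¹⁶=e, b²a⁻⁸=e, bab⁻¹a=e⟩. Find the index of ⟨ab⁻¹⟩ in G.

First find ord(ab⁻¹) by computing successive powers:
  (ab⁻¹)¹ = ab⁻¹, (ab⁻¹)² = a⁸, (ab⁻¹)³ = ab, (ab⁻¹)⁴ = e.
So |⟨ab⁻¹⟩| = ord(ab⁻¹) = 4. With |G| = 32, by Lagrange [G : ⟨ab⁻¹⟩] = 32/4 = 8.

Answer: 8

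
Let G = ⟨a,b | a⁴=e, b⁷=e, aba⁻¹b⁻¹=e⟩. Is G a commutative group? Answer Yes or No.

Each pair of generators commutes: a·b = ab = b·a. Since the generators pairwise commute, every element of G commutes with every other, so G is abelian.

Answer: Yes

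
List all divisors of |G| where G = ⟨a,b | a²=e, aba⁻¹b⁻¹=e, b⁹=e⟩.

|G| = 18 = 2 · 3². By Lagrange's theorem the order of any subgroup divides 18; the divisors of 18 are 1, 2, 3, 6, 9, 18.

Answer: 1, 2, 3, 6, 9, 18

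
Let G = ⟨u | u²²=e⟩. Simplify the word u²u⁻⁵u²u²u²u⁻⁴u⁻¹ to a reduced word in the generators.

Multiply left to right, reducing at each step:
  (u²) · u⁻⁵ = u¹⁹
  (u¹⁹) · u² = u²¹
  (u²¹) · u² = u
  u · u² = u³
  (u³) · u⁻⁴ = u²¹
  (u²¹) · u⁻¹ = u²⁰

Answer: u²⁰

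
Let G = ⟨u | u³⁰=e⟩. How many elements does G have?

G is generated by a single element, so G is cyclic. The relator gives u³⁰ = e and no smaller power is forced to be e, so the 30 powers {e, u, u², u³, u⁴, u⁵, u⁶, u⁷, u⁸, u⁹, u²², u²³, u²¹, u²⁰, u²⁴, u²⁵, u²⁶, u²⁷, u²⁸, u²⁹, u¹², u¹³, u¹¹, u¹⁰, u¹⁴, u¹⁵, u¹⁶, u¹⁷, u¹⁸, u¹⁹} are distinct. Hence |G| = 30.

Answer: 30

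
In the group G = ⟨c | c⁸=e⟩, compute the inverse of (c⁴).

The order of (c⁴) is 2 (smallest k with (c⁴)ᵏ = e), so (c⁴)⁻¹ = (c⁴)¹ = c⁴.
Check: (c⁴) · (c⁴) → (c⁴) · c⁴ = e, giving e as required.

Answer: c⁴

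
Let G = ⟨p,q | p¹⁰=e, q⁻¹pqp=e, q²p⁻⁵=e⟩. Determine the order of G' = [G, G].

G' = [G, G] is generated by all commutators. The generator-pair commutators are: [p, q] = p².
The subgroup they normally generate is {e, p², p⁴, p⁶, p⁸}, of order 5.
Check: |G/G'| = 20/5 = 4 is the order of the abelianisation.

Answer: 5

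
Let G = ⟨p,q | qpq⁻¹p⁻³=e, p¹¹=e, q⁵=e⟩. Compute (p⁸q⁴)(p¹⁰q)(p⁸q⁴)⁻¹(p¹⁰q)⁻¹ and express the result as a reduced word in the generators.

[(p⁸q⁴), (p¹⁰q)] = (p⁸q⁴)·(p¹⁰q)·(p⁸q⁴)⁻¹·(p¹⁰q)⁻¹.
  (p⁸q⁴) · (p¹⁰q) = p⁴
  (p⁴) · (p⁹q) = p²q
  (p²q) · (p⁴q⁴) = p³

Answer: p³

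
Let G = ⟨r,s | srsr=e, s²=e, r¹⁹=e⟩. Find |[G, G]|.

G' = [G, G] is generated by all commutators. The generator-pair commutators are: [r, s] = r².
The subgroup they normally generate is {e, r, r², r³, r⁴, r⁵, r⁶, r⁷, r⁸, r⁹, r¹⁰, r¹¹, r¹², r¹³, r¹⁴, r¹⁵, r¹⁶, r¹⁷, r¹⁸}, of order 19.
Check: |G/G'| = 38/19 = 2 is the order of the abelianisation.

Answer: 19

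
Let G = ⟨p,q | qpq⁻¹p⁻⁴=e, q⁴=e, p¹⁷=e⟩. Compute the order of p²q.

Compute successive powers until reaching e:
  (p²q)¹ = p²q, (p²q)² = p¹⁰q², (p²q)³ = p⁸q³, (p²q)⁴ = e.
The smallest positive k with (p²q)ᵏ = e is 4.

Answer: 4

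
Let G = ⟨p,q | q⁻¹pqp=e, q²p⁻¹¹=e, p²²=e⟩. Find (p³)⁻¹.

The order of (p³) is 22 (smallest k with (p³)ᵏ = e), so (p³)⁻¹ = (p³)²¹ = p¹⁹.
Check: (p³) · (p¹⁹) → (p³) · p¹⁹ = e, giving e as required.

Answer: p¹⁹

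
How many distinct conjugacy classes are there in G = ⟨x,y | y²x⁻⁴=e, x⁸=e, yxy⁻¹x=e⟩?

The conjugacy classes (representative and size) are:
  [e] (size 1), [x⁷] (size 2), [x²] (size 2), [x⁵] (size 2), [x⁴] (size 1), [x²y⁻¹] (size 4), [x³y] (size 4).
Class equation: 1 + 2 + 2 + 2 + 1 + 4 + 4 = 16 = |G|. So G has 7 conjugacy classes.

Answer: 7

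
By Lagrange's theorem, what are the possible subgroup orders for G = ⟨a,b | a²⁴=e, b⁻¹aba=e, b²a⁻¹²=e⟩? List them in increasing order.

|G| = 48 = 2⁴ · 3. By Lagrange's theorem the order of any subgroup divides 48; the divisors of 48 are 1, 2, 3, 4, 6, 8, 12, 16, 24, 48.

Answer: 1, 2, 3, 4, 6, 8, 12, 16, 24, 48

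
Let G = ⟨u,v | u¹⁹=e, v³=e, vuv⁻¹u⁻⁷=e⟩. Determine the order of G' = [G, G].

G' = [G, G] is generated by all commutators. The generator-pair commutators are: [u, v] = u¹³.
The subgroup they normally generate is {e, u, u², u³, u⁴, u⁵, u⁶, u⁷, u⁸, u⁹, u¹⁰, u¹¹, u¹², u¹³, u¹⁴, u¹⁵, u¹⁶, u¹⁷, u¹⁸}, of order 19.
Check: |G/G'| = 57/19 = 3 is the order of the abelianisation.

Answer: 19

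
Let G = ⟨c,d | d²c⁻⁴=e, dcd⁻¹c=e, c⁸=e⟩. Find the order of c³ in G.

Compute successive powers until reaching e:
  (c³)¹ = c³, (c³)² = c⁶, (c³)³ = c, (c³)⁴ = c⁴, (c³)⁵ = c⁷, (c³)⁶ = c², (c³)⁷ = c⁵, (c³)⁸ = e.
The smallest positive k with (c³)ᵏ = e is 8.

Answer: 8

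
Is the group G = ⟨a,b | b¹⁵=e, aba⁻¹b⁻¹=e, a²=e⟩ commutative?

Each pair of generators commutes: a·b = ab = b·a. Since the generators pairwise commute, every element of G commutes with every other, so G is abelian.

Answer: Yes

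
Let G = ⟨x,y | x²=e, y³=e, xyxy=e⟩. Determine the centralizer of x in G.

⟨x⟩ ⊆ C_G(x) since powers of x commute with x; so |C_G(x)| ≥ |⟨x⟩| = 2.
By orbit–stabilizer, |C_G(x)| = |G| / |conj. class of x| = 6 / 3 = 2.
The 2 elements commuting with x are {e, x}.

Answer: {e, x}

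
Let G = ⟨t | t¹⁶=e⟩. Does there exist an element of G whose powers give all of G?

|G| = 16. The element t has order 16 (its powers give 16 distinct elements), so ⟨t⟩ = G and G is cyclic.

Answer: Yes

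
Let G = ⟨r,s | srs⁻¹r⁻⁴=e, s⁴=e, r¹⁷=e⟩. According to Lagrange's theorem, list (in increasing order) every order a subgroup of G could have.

|G| = 68 = 2² · 17. By Lagrange's theorem the order of any subgroup divides 68; the divisors of 68 are 1, 2, 4, 17, 34, 68.

Answer: 1, 2, 4, 17, 34, 68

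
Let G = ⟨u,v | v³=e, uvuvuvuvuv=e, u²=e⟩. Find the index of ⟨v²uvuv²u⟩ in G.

First find ord(v²uvuv²u) by computing successive powers:
  (v²uvuv²u)¹ = v²uvuv²u, (v²uvuv²u)² = uvuv²uv, (v²uvuv²u)³ = e.
So |⟨v²uvuv²u⟩| = ord(v²uvuv²u) = 3. With |G| = 60, by Lagrange [G : ⟨v²uvuv²u⟩] = 60/3 = 20.

Answer: 20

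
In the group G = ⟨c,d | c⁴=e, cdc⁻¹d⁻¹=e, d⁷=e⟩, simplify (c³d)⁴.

Compute successive powers of (c³d), reducing at each step:
  (c³d)²: (c³d) · c³ = c²d;   (c²d) · d = c²d²
  (c³d)³: (c²d²) · c³ = cd²;   (cd²) · d = cd³
  (c³d)⁴: (cd³) · c³ = d³;   (d³) · d = d⁴

Answer: d⁴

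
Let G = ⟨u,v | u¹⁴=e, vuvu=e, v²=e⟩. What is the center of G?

An element z ∈ Z(G) iff z commutes with every generator.
For example u⁷ is central: (u⁷)·u = u⁸ = u·(u⁷); (u⁷)·v = u⁷v = v·(u⁷).
Whereas u ∉ Z(G) since u·v = uv ≠ u¹³v = v·u.
Checking each of the 28 elements this way gives Z(G) = {e, u⁷}, of order 2.

Answer: {e, u⁷}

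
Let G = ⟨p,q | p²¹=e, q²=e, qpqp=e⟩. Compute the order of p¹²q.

Compute successive powers until reaching e:
  (p¹²q)¹ = p¹²q, (p¹²q)² = e.
The smallest positive k with (p¹²q)ᵏ = e is 2.

Answer: 2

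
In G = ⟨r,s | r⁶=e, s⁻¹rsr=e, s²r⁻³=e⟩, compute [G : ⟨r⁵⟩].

First find ord(r⁵) by computing successive powers:
  (r⁵)¹ = r⁵, (r⁵)² = r⁴, (r⁵)³ = r³, (r⁵)⁴ = r², (r⁵)⁵ = r, (r⁵)⁶ = e.
So |⟨r⁵⟩| = ord(r⁵) = 6. With |G| = 12, by Lagrange [G : ⟨r⁵⟩] = 12/6 = 2.

Answer: 2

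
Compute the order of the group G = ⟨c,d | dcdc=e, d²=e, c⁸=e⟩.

Enumerate words in the generators, reducing via the relations: the distinct elements are
  {c, d, e, cd, c², c³, c⁴, c⁵, c⁶, c⁷, c²d, c³d, c⁴d, c⁵d, c⁶d, c⁷d}.
No further products give new elements, so |G| = 16.

Answer: 16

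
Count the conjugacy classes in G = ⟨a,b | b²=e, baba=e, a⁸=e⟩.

The conjugacy classes (representative and size) are:
  [e] (size 1), [a] (size 2), [a⁶] (size 2), [a³] (size 2), [a⁴] (size 1), [b] (size 4), [a⁵b] (size 4).
Class equation: 1 + 2 + 2 + 2 + 1 + 4 + 4 = 16 = |G|. So G has 7 conjugacy classes.

Answer: 7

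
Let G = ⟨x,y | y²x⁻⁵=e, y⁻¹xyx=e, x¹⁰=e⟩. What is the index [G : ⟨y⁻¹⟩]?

First find ord(y⁻¹) by computing successive powers:
  (y⁻¹)¹ = y⁻¹, (y⁻¹)² = x⁵, (y⁻¹)³ = y, (y⁻¹)⁴ = e.
So |⟨y⁻¹⟩| = ord(y⁻¹) = 4. With |G| = 20, by Lagrange [G : ⟨y⁻¹⟩] = 20/4 = 5.

Answer: 5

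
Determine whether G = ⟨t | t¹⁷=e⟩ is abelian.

G has a single generator, so G is cyclic and hence abelian.

Answer: Yes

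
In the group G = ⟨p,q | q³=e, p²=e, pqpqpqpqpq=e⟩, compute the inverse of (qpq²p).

The order of (qpq²p) is 5 (smallest k with (qpq²p)ᵏ = e), so (qpq²p)⁻¹ = (qpq²p)⁴ = pqpq².
Check: (qpq²p) · (pqpq²) → (qpq²p) · p = qpq²;   (qpq²) · q = qp;   (qp) · p = q;   q · q² = e, giving e as required.

Answer: pqpq²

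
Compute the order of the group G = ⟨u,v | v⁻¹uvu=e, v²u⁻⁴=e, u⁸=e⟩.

Enumerate words in the generators, reducing via the relations: the distinct elements are
  {e, u, v, uv, u², u³, u⁴, u⁵, u⁶, u⁷, u²v, u³v, v⁻¹, uv⁻¹, u²v⁻¹, u³v⁻¹}.
No further products give new elements, so |G| = 16.

Answer: 16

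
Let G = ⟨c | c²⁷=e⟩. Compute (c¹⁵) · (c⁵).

Compute (c¹⁵) · (c⁵) by multiplying left to right and reducing via the relations at each step:
  (c¹⁵) · c⁵ = c²⁰

Answer: c²⁰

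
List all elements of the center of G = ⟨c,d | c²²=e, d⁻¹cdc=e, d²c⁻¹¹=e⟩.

An element z ∈ Z(G) iff z commutes with every generator.
For example c¹¹ is central: (c¹¹)·c = c¹² = c·(c¹¹); (c¹¹)·d = d⁻¹ = d·(c¹¹).
Whereas c ∉ Z(G) since c·d = cd ≠ c¹⁰d⁻¹ = d·c.
Checking each of the 44 elements this way gives Z(G) = {e, c¹¹}, of order 2.

Answer: {e, c¹¹}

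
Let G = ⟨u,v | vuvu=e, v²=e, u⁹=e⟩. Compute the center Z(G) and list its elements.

An element z ∈ Z(G) iff z commutes with every generator.
For example e is central: e·u = u = u·e; e·v = v = v·e.
Whereas u ∉ Z(G) since u·v = uv ≠ u⁸v = v·u.
Checking each of the 18 elements this way gives Z(G) = {e}, of order 1.

Answer: {e}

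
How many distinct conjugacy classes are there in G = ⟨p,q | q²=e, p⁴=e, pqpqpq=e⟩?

The conjugacy classes (representative and size) are:
  [e] (size 1), [p³] (size 6), [p²qp²q] (size 3), [pqp³] (size 6), [qp³] (size 8).
Class equation: 1 + 6 + 3 + 6 + 8 = 24 = |G|. So G has 5 conjugacy classes.

Answer: 5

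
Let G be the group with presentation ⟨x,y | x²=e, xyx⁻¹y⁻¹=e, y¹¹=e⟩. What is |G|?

Enumerate words in the generators, reducing via the relations: the distinct elements are
  {e, x, y, xy, y², y³, y⁴, y⁵, y⁶, y⁷, y⁸, y⁹, xy², xy³, xy⁴, xy⁵, xy⁶, xy⁷, xy⁸, xy⁹, y¹⁰, xy¹⁰}.
No further products give new elements, so |G| = 22.

Answer: 22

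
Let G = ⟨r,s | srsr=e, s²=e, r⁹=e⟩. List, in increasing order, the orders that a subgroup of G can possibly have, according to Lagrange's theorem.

|G| = 18 = 2 · 3². By Lagrange's theorem the order of any subgroup divides 18; the divisors of 18 are 1, 2, 3, 6, 9, 18.

Answer: 1, 2, 3, 6, 9, 18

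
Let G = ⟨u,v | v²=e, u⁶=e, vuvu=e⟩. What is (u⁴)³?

Compute successive powers of (u⁴), reducing at each step:
  (u⁴)²: (u⁴) · u⁴ = u²
  (u⁴)³: (u²) · u⁴ = e

Answer: e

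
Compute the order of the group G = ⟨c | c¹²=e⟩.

G is generated by a single element, so G is cyclic. The relator gives c¹² = e and no smaller power is forced to be e, so the 12 powers {c, e, c², c³, c⁴, c⁵, c⁶, c⁷, c⁸, c⁹, c¹¹, c¹⁰} are distinct. Hence |G| = 12.

Answer: 12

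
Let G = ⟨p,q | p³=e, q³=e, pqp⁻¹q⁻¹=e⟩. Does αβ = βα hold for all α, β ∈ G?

Each pair of generators commutes: p·q = pq = q·p. Since the generators pairwise commute, every element of G commutes with every other, so G is abelian.

Answer: Yes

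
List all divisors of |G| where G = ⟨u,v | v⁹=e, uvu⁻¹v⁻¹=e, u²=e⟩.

|G| = 18 = 2 · 3². By Lagrange's theorem the order of any subgroup divides 18; the divisors of 18 are 1, 2, 3, 6, 9, 18.

Answer: 1, 2, 3, 6, 9, 18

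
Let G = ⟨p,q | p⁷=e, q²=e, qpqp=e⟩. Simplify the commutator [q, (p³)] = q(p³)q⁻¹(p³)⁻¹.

[q, (p³)] = q·(p³)·q⁻¹·(p³)⁻¹.
  q · (p³) = p⁴q
  (p⁴q) · q = p⁴
  (p⁴) · (p⁴) = p

Answer: p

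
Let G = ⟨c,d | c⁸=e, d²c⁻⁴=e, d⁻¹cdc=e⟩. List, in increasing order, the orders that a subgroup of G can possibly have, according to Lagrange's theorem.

|G| = 16 = 2⁴. By Lagrange's theorem the order of any subgroup divides 16; the divisors of 16 are 1, 2, 4, 8, 16.

Answer: 1, 2, 4, 8, 16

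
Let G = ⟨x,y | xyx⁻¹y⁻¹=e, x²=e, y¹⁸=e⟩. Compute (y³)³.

Compute successive powers of (y³), reducing at each step:
  (y³)²: (y³) · y³ = y⁶
  (y³)³: (y⁶) · y³ = y⁹

Answer: y⁹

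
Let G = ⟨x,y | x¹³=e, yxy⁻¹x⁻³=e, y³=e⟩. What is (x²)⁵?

Compute successive powers of (x²), reducing at each step:
  (x²)²: (x²) · x² = x⁴
  (x²)³: (x⁴) · x² = x⁶
  (x²)⁴: (x⁶) · x² = x⁸
  (x²)⁵: (x⁸) · x² = x¹⁰

Answer: x¹⁰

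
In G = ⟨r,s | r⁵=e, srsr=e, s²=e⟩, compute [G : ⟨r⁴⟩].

First find ord(r⁴) by computing successive powers:
  (r⁴)¹ = r⁴, (r⁴)² = r³, (r⁴)³ = r², (r⁴)⁴ = r, (r⁴)⁵ = e.
So |⟨r⁴⟩| = ord(r⁴) = 5. With |G| = 10, by Lagrange [G : ⟨r⁴⟩] = 10/5 = 2.

Answer: 2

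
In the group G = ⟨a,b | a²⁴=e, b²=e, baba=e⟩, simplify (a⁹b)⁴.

Compute successive powers of (a⁹b), reducing at each step:
  (a⁹b)²: (a⁹b) · a⁹ = b;   b · b = e
  (a⁹b)³: e · a⁹ = a⁹;   (a⁹) · b = a⁹b
  (a⁹b)⁴: (a⁹b) · a⁹ = b;   b · b = e

Answer: e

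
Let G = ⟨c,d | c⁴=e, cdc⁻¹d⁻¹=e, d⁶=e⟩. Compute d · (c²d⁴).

Compute d · (c²d⁴) by multiplying left to right and reducing via the relations at each step:
  d · c² = c²d
  (c²d) · d⁴ = c²d⁵

Answer: c²d⁵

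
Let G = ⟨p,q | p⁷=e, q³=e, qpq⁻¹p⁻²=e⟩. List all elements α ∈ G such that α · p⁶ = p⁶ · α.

⟨p⁶⟩ ⊆ C_G(p⁶) since powers of p⁶ commute with p⁶; so |C_G(p⁶)| ≥ |⟨p⁶⟩| = 7.
By orbit–stabilizer, |C_G(p⁶)| = |G| / |conj. class of p⁶| = 21 / 3 = 7.
The 7 elements commuting with p⁶ are {e, p, p², p³, p⁴, p⁵, p⁶}.

Answer: {e, p, p², p³, p⁴, p⁵, p⁶}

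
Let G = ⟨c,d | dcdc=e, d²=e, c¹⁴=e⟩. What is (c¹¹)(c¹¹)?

Compute (c¹¹) · (c¹¹) by multiplying left to right and reducing via the relations at each step:
  (c¹¹) · c¹¹ = c⁸

Answer: c⁸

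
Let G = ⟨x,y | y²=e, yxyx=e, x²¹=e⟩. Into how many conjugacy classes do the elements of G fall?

The conjugacy classes (representative and size) are:
  [e] (size 1), [x²⁰] (size 2), [x²] (size 2), [x³] (size 2), [x¹⁷] (size 2), [x⁵] (size 2), [x⁶] (size 2), [x⁷] (size 2), [x⁸] (size 2), [x⁹] (size 2), [x¹⁰] (size 2), [y] (size 21).
Class equation: 1 + 2 + 2 + 2 + 2 + 2 + 2 + 2 + 2 + 2 + 2 + 21 = 42 = |G|. So G has 12 conjugacy classes.

Answer: 12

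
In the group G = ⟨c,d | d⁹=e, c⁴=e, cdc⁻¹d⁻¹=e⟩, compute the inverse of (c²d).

The order of (c²d) is 18 (smallest k with (c²d)ᵏ = e), so (c²d)⁻¹ = (c²d)¹⁷ = c²d⁸.
Check: (c²d) · (c²d⁸) → (c²d) · c² = d;   d · d⁸ = e, giving e as required.

Answer: c²d⁸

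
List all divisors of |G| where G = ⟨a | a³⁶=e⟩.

|G| = 36 = 2² · 3². By Lagrange's theorem the order of any subgroup divides 36; the divisors of 36 are 1, 2, 3, 4, 6, 9, 12, 18, 36.

Answer: 1, 2, 3, 4, 6, 9, 12, 18, 36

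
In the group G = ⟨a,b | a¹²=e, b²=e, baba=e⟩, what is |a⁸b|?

Compute successive powers until reaching e:
  (a⁸b)¹ = a⁸b, (a⁸b)² = e.
The smallest positive k with (a⁸b)ᵏ = e is 2.

Answer: 2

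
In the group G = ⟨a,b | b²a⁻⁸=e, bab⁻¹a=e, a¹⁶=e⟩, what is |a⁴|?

Compute successive powers until reaching e:
  (a⁴)¹ = a⁴, (a⁴)² = a⁸, (a⁴)³ = a¹², (a⁴)⁴ = e.
The smallest positive k with (a⁴)ᵏ = e is 4.

Answer: 4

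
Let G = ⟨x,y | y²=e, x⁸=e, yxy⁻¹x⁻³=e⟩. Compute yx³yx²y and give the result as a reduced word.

Multiply left to right, reducing at each step:
  y · x³ = xy
  (xy) · y = x
  x · x² = x³
  (x³) · y = x³y

Answer: x³y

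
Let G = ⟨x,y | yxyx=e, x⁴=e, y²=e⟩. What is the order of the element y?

Compute successive powers until reaching e:
  y¹ = y, y² = e.
The smallest positive k with yᵏ = e is 2.

Answer: 2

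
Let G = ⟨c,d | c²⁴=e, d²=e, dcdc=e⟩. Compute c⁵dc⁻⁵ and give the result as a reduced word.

Multiply left to right, reducing at each step:
  (c⁵) · d = c⁵d
  (c⁵d) · c⁻⁵ = c¹⁰d

Answer: c¹⁰d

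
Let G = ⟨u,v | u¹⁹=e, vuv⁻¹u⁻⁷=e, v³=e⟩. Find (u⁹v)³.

Compute successive powers of (u⁹v), reducing at each step:
  (u⁹v)²: (u⁹v) · u⁹ = u¹⁵v;   (u¹⁵v) · v = u¹⁵v²
  (u⁹v)³: (u¹⁵v²) · u⁹ = v²;   (v²) · v = e

Answer: e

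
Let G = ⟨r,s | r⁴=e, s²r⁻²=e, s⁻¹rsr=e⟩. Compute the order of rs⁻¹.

Compute successive powers until reaching e:
  (rs⁻¹)¹ = rs⁻¹, (rs⁻¹)² = r², (rs⁻¹)³ = rs, (rs⁻¹)⁴ = e.
The smallest positive k with (rs⁻¹)ᵏ = e is 4.

Answer: 4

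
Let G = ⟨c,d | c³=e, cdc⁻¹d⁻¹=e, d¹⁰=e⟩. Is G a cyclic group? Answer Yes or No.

|G| = 30. The element cd has order 30 (its powers give 30 distinct elements), so ⟨cd⟩ = G and G is cyclic.

Answer: Yes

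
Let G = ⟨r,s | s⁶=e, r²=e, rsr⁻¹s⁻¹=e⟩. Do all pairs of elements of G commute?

Each pair of generators commutes: r·s = rs = s·r. Since the generators pairwise commute, every element of G commutes with every other, so G is abelian.

Answer: Yes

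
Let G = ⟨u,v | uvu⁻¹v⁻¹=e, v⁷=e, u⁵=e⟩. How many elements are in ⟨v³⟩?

|⟨v³⟩| equals the order of v³. Compute successive powers until reaching e:
  (v³)¹ = v³, (v³)² = v⁶, (v³)³ = v², (v³)⁴ = v⁵, (v³)⁵ = v, (v³)⁶ = v⁴, (v³)⁷ = e.
The smallest positive k with (v³)ᵏ = e is 7, so |⟨v³⟩| = 7.

Answer: 7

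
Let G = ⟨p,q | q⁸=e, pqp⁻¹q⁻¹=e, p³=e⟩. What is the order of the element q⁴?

Compute successive powers until reaching e:
  (q⁴)¹ = q⁴, (q⁴)² = e.
The smallest positive k with (q⁴)ᵏ = e is 2.

Answer: 2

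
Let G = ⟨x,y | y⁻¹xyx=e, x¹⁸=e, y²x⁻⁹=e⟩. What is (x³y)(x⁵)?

Compute (x³y) · (x⁵) by multiplying left to right and reducing via the relations at each step:
  (x³y) · x⁵ = x⁷y⁻¹

Answer: x⁷y⁻¹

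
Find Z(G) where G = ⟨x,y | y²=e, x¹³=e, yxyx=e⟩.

An element z ∈ Z(G) iff z commutes with every generator.
For example e is central: e·x = x = x·e; e·y = y = y·e.
Whereas x ∉ Z(G) since x·y = xy ≠ x¹²y = y·x.
Checking each of the 26 elements this way gives Z(G) = {e}, of order 1.

Answer: {e}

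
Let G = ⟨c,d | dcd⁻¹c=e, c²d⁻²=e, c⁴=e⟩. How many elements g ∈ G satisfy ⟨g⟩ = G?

⟨g⟩ = G would require ord(g) = |G| = 8, but the maximum element order in G is 4 < 8. So G is not cyclic and no single element generates it: the count is 0.

Answer: 0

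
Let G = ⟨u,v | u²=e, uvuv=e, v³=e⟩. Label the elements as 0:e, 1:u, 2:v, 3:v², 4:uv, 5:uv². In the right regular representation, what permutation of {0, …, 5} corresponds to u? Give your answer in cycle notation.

(0 1)(2 5)(3 4)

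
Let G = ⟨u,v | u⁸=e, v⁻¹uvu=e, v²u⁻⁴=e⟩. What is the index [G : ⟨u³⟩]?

First find ord(u³) by computing successive powers:
  (u³)¹ = u³, (u³)² = u⁶, (u³)³ = u, (u³)⁴ = u⁴, (u³)⁵ = u⁷, (u³)⁶ = u², (u³)⁷ = u⁵, (u³)⁸ = e.
So |⟨u³⟩| = ord(u³) = 8. With |G| = 16, by Lagrange [G : ⟨u³⟩] = 16/8 = 2.

Answer: 2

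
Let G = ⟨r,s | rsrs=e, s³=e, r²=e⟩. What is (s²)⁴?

Compute successive powers of (s²), reducing at each step:
  (s²)²: (s²) · s² = s
  (s²)³: s · s² = e
  (s²)⁴: e · s² = s²

Answer: s²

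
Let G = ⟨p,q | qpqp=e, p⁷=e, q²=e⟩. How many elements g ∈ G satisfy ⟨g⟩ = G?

⟨g⟩ = G would require ord(g) = |G| = 14, but the maximum element order in G is 7 < 14. So G is not cyclic and no single element generates it: the count is 0.

Answer: 0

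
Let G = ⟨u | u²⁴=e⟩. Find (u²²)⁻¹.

The order of (u²²) is 12 (smallest k with (u²²)ᵏ = e), so (u²²)⁻¹ = (u²²)¹¹ = u².
Check: (u²²) · (u²) → (u²²) · u² = e, giving e as required.

Answer: u²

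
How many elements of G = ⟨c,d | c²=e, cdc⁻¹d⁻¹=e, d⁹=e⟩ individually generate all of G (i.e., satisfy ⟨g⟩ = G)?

G is cyclic of order 18. An element generates G iff its order is 18, and a cyclic group of order 18 has exactly φ(18) = 6 such elements.

Answer: 6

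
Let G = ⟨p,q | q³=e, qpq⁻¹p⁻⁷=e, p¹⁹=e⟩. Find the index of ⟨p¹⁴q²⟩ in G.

First find ord(p¹⁴q²) by computing successive powers:
  (p¹⁴q²)¹ = p¹⁴q², (p¹⁴q²)² = p¹⁶q, (p¹⁴q²)³ = e.
So |⟨p¹⁴q²⟩| = ord(p¹⁴q²) = 3. With |G| = 57, by Lagrange [G : ⟨p¹⁴q²⟩] = 57/3 = 19.

Answer: 19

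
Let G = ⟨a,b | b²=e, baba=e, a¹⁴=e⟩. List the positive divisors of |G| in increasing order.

|G| = 28 = 2² · 7. By Lagrange's theorem the order of any subgroup divides 28; the divisors of 28 are 1, 2, 4, 7, 14, 28.

Answer: 1, 2, 4, 7, 14, 28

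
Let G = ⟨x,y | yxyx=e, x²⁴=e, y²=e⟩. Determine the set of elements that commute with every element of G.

An element z ∈ Z(G) iff z commutes with every generator.
For example x¹² is central: (x¹²)·x = x¹³ = x·(x¹²); (x¹²)·y = x¹²y = y·(x¹²).
Whereas x ∉ Z(G) since x·y = xy ≠ x²³y = y·x.
Checking each of the 48 elements this way gives Z(G) = {e, x¹²}, of order 2.

Answer: {e, x¹²}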